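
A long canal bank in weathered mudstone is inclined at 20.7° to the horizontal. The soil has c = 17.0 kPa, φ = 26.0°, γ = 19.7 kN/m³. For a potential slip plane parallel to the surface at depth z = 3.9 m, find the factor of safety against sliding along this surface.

FS = 1.96

For an infinite slope with a slip plane parallel to the surface (no pore pressure): FS = [c + γz cos²β tanφ] / [γz sinβ cosβ].
γz = 19.7·3.9 = 76.83 kN/m²
Numerator = 17.0 + 76.83·cos²20.7°·tan26.0° = 17.0 + 76.83·0.8751·0.4877 = 49.791 kPa
Denominator = 76.83·sin20.7°·cos20.7° = 76.83·0.3535·0.9354 = 25.404 kPa
FS = 49.791 / 25.404 = 1.960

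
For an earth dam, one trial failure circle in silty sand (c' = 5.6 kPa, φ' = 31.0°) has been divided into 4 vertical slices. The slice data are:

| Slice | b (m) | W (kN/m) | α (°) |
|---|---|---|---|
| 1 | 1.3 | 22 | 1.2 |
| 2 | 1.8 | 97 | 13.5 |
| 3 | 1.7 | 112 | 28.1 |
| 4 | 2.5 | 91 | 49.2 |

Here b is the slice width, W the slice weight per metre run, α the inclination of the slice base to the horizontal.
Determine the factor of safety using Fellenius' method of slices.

FS = 1.48

Ordinary method of slices: FS = Σ[c'·Δl_i + (W_i cosα_i)·tanφ'] / Σ W_i sinα_i, with Δl_i = b_i / cosα_i.
Slice 1: Δl = 1.3/cos1.2° = 1.300 m; N'_1 = 22·cos1.2° = 22.0; c'Δl = 7.28; W sinα = 0.5
Slice 2: Δl = 1.8/cos13.5° = 1.851 m; N'_2 = 97·cos13.5° = 94.3; c'Δl = 10.37; W sinα = 22.6
Slice 3: Δl = 1.7/cos28.1° = 1.927 m; N'_3 = 112·cos28.1° = 98.8; c'Δl = 10.79; W sinα = 52.8
Slice 4: Δl = 2.5/cos49.2° = 3.826 m; N'_4 = 91·cos49.2° = 59.5; c'Δl = 21.43; W sinα = 68.9
Σc'Δl = 49.9 kN/m; ΣN' = 274.6 kN/m; ΣW sinα = 144.7 kN/m
Resisting = 49.9 + 274.6·tan31.0° = 49.9 + 165.0 = 214.8 kN/m
FS = 214.8 / 144.7 = 1.484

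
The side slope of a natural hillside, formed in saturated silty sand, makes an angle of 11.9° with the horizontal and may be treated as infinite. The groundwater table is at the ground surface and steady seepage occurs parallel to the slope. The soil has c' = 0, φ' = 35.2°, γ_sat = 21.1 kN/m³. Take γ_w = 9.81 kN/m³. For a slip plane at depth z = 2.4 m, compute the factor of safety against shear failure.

With seepage parallel to the slope and the water table at the surface, the effective normal stress on the slip plane uses the buoyant unit weight γ' = γ_sat − γ_w while the driving shear stress uses γ_sat:
FS = [c' + γ' z cos²β tanφ'] / [γ_sat z sinβ cosβ]
(For c' = 0 this reduces to FS = (γ'/γ_sat)·tanφ'/tanβ.)
γ' = 21.1 − 9.81 = 11.29 kN/m³
Numerator = 0.0 + 11.29·2.4·cos²11.9°·tan35.2° = 0.0 + 11.29·2.4·0.9575·0.7054 = 18.301 kPa
Denominator = 21.1·2.4·sin11.9°·cos11.9° = 21.1·2.4·0.2062·0.9785 = 10.218 kPa
FS = 18.301 / 10.218 = 1.791

FS = 1.79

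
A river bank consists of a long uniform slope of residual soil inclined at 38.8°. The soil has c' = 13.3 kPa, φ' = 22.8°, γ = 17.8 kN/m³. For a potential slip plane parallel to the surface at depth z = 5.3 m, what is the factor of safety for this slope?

FS = 0.81

For an infinite slope with a slip plane parallel to the surface (no pore pressure): FS = [c' + γz cos²β tanφ'] / [γz sinβ cosβ].
γz = 17.8·5.3 = 94.34 kN/m²
Numerator = 13.3 + 94.34·cos²38.8°·tan22.8° = 13.3 + 94.34·0.6074·0.4204 = 37.386 kPa
Denominator = 94.34·sin38.8°·cos38.8° = 94.34·0.6266·0.7793 = 46.070 kPa
FS = 37.386 / 46.070 = 0.812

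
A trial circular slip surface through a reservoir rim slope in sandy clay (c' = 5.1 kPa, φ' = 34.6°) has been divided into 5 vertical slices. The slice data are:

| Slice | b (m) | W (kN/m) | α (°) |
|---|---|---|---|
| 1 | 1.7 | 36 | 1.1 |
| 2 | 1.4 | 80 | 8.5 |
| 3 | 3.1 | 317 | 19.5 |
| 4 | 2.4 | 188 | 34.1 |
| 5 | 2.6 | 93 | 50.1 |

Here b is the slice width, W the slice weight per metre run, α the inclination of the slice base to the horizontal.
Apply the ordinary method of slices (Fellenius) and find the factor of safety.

FS = 1.70

Ordinary method of slices: FS = Σ[c'·Δl_i + (W_i cosα_i)·tanφ'] / Σ W_i sinα_i, with Δl_i = b_i / cosα_i.
Slice 1: Δl = 1.7/cos1.1° = 1.700 m; N'_1 = 36·cos1.1° = 36.0; c'Δl = 8.67; W sinα = 0.7
Slice 2: Δl = 1.4/cos8.5° = 1.416 m; N'_2 = 80·cos8.5° = 79.1; c'Δl = 7.22; W sinα = 11.8
Slice 3: Δl = 3.1/cos19.5° = 3.289 m; N'_3 = 317·cos19.5° = 298.8; c'Δl = 16.77; W sinα = 105.8
Slice 4: Δl = 2.4/cos34.1° = 2.898 m; N'_4 = 188·cos34.1° = 155.7; c'Δl = 14.78; W sinα = 105.4
Slice 5: Δl = 2.6/cos50.1° = 4.053 m; N'_5 = 93·cos50.1° = 59.7; c'Δl = 20.67; W sinα = 71.3
Σc'Δl = 68.1 kN/m; ΣN' = 629.3 kN/m; ΣW sinα = 295.1 kN/m
Resisting = 68.1 + 629.3·tan34.6° = 68.1 + 434.1 = 502.2 kN/m
FS = 502.2 / 295.1 = 1.702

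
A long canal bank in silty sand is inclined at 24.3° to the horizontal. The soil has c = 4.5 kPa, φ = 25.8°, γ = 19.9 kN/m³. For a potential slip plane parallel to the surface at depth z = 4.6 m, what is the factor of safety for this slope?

For an infinite slope with a slip plane parallel to the surface (no pore pressure): FS = [c + γz cos²β tanφ] / [γz sinβ cosβ].
γz = 19.9·4.6 = 91.54 kN/m²
Numerator = 4.5 + 91.54·cos²24.3°·tan25.8° = 4.5 + 91.54·0.8307·0.4834 = 41.258 kPa
Denominator = 91.54·sin24.3°·cos24.3° = 91.54·0.4115·0.9114 = 34.333 kPa
FS = 41.258 / 34.333 = 1.202

FS = 1.20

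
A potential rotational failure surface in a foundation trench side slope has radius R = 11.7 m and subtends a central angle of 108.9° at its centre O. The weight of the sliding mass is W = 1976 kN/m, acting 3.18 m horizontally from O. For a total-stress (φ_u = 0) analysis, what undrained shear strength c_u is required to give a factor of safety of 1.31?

FS = c_u·L_a·R / (W·d), so c_u = FS·W·d / (L_a·R).
Arc length L_a = R·θ = 11.7·(108.9°·π/180) = 11.7·1.9007 = 22.24 m
c_u = 1.31·1976·3.18 / (22.24·11.7) = 8231.6 / 260.18 = 31.64 kPa

c_u = 31.6 kPa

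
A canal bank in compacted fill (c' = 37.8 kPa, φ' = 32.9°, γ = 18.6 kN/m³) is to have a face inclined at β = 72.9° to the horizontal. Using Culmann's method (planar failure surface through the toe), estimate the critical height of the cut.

Culmann's analysis gives the critical failure plane at α_cr = (β + φ')/2 = (72.9 + 32.9)/2 = 52.9°, and the critical height
H_c = (4c'/γ) · sinβ cosφ' / [1 − cos(β − φ')]
    = (4·37.8/18.6) · sin72.9°·cos32.9° / [1 − cos(40.0°)]
    = 8.129 · 0.9558·0.8396 / [1 − 0.7660]
    = 8.129 · 0.8025 / 0.2340
    = 27.88 m

H_c = 27.88 m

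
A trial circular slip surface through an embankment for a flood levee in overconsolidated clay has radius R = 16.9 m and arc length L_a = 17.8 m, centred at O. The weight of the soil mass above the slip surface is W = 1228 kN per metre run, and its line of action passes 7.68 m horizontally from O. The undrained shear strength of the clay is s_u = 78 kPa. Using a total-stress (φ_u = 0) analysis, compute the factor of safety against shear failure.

Taking moments about the centre O, the resisting moment is provided by the undrained shear strength acting along the arc:
M_R = s_u·L_a·R = 78·17.80·16.9 = 23464.0 kN·m/m
M_D = W·d = 1228·7.68 = 9431.0 kN·m/m
FS = M_R / M_D = 23464.0 / 9431.0 = 2.488

FS = 2.49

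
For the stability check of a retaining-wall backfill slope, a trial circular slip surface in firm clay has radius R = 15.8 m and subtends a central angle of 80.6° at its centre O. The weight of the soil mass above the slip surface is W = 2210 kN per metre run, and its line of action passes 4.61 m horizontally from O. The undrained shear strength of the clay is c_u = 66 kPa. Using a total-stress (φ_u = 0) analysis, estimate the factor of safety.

FS = 2.27

Taking moments about the centre O, the resisting moment is provided by the undrained shear strength acting along the arc:
Arc length L_a = R·θ = 15.8·(80.6°·π/180) = 15.8·1.4067 = 22.23 m
M_R = c_u·L_a·R = 66·22.23·15.8 = 23177.7 kN·m/m
M_D = W·d = 2210·4.61 = 10188.1 kN·m/m
FS = M_R / M_D = 23177.7 / 10188.1 = 2.275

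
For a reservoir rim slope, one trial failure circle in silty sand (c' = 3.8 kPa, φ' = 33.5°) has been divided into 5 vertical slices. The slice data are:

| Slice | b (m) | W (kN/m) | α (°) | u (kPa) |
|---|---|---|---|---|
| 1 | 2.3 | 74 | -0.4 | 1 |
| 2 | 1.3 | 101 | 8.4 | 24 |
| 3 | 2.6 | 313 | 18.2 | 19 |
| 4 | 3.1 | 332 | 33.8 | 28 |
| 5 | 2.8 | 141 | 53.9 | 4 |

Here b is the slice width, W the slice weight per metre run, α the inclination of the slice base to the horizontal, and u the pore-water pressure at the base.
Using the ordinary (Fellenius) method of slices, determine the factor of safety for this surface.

FS = 1.14

Ordinary method of slices: FS = Σ[c'·Δl_i + (W_i cosα_i − u_i·Δl_i)·tanφ'] / Σ W_i sinα_i, with Δl_i = b_i / cosα_i.
Slice 1: Δl = 2.3/cos(-0.4°) = 2.300 m; N'_1 = 74·cos(-0.4°) − 1·2.300 = 71.7; c'Δl = 8.74; W sinα = -0.5
Slice 2: Δl = 1.3/cos8.4° = 1.314 m; N'_2 = 101·cos8.4° − 24·1.314 = 68.4; c'Δl = 4.99; W sinα = 14.8
Slice 3: Δl = 2.6/cos18.2° = 2.737 m; N'_3 = 313·cos18.2° − 19·2.737 = 245.3; c'Δl = 10.40; W sinα = 97.8
Slice 4: Δl = 3.1/cos33.8° = 3.731 m; N'_4 = 332·cos33.8° − 28·3.731 = 171.4; c'Δl = 14.18; W sinα = 184.7
Slice 5: Δl = 2.8/cos53.9° = 4.752 m; N'_5 = 141·cos53.9° − 4·4.752 = 64.1; c'Δl = 18.06; W sinα = 113.9
Σc'Δl = 56.4 kN/m; ΣN' = 620.9 kN/m; ΣW sinα = 410.6 kN/m
Resisting = 56.4 + 620.9·tan33.5° = 56.4 + 411.0 = 467.3 kN/m
FS = 467.3 / 410.6 = 1.138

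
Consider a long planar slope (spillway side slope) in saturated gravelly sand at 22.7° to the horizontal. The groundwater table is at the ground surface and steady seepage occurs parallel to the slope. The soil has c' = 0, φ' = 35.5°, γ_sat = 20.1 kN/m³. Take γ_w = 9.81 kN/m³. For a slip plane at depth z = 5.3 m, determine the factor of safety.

With seepage parallel to the slope and the water table at the surface, the effective normal stress on the slip plane uses the buoyant unit weight γ' = γ_sat − γ_w while the driving shear stress uses γ_sat:
FS = [c' + γ' z cos²β tanφ'] / [γ_sat z sinβ cosβ]
(For c' = 0 this reduces to FS = (γ'/γ_sat)·tanφ'/tanβ.)
γ' = 20.1 − 9.81 = 10.29 kN/m³
Numerator = 0.0 + 10.29·5.3·cos²22.7°·tan35.5° = 0.0 + 10.29·5.3·0.8511·0.7133 = 33.108 kPa
Denominator = 20.1·5.3·sin22.7°·cos22.7° = 20.1·5.3·0.3859·0.9225 = 37.926 kPa
FS = 33.108 / 37.926 = 0.873

FS = 0.87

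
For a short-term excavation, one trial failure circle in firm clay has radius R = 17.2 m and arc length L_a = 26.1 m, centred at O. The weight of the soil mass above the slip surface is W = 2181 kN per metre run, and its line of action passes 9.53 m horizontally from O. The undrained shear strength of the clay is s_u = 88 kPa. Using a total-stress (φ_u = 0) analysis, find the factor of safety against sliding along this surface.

Taking moments about the centre O, the resisting moment is provided by the undrained shear strength acting along the arc:
M_R = s_u·L_a·R = 88·26.10·17.2 = 39505.0 kN·m/m
M_D = W·d = 2181·9.53 = 20784.9 kN·m/m
FS = M_R / M_D = 39505.0 / 20784.9 = 1.901

FS = 1.90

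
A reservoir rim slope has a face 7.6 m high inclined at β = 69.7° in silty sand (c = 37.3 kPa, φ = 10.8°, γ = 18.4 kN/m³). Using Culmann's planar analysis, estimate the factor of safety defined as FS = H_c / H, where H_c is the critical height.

H_c = (4c/γ) · sinβ cosφ / [1 − cos(β − φ)]
    = (4·37.3/18.4) · sin69.7°·cos10.8° / [1 − cos58.9°]
    = 8.109 · 0.9213 / 0.4835 = 15.45 m
FS = H_c / H = 15.45 / 7.6 = 2.033

FS = 2.03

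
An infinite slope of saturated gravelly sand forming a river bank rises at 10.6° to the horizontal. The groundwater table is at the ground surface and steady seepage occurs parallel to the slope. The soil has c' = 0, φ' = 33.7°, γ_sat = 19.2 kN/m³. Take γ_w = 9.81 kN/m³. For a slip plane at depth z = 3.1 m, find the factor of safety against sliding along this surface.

FS = 1.74

With seepage parallel to the slope and the water table at the surface, the effective normal stress on the slip plane uses the buoyant unit weight γ' = γ_sat − γ_w while the driving shear stress uses γ_sat:
FS = [c' + γ' z cos²β tanφ'] / [γ_sat z sinβ cosβ]
(For c' = 0 this reduces to FS = (γ'/γ_sat)·tanφ'/tanβ.)
γ' = 19.2 − 9.81 = 9.39 kN/m³
Numerator = 0.0 + 9.39·3.1·cos²10.6°·tan33.7° = 0.0 + 9.39·3.1·0.9662·0.6669 = 18.756 kPa
Denominator = 19.2·3.1·sin10.6°·cos10.6° = 19.2·3.1·0.1840·0.9829 = 10.762 kPa
FS = 18.756 / 10.762 = 1.743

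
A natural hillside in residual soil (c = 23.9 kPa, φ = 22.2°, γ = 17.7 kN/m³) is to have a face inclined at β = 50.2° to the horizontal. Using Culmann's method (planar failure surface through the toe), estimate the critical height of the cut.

H_c = 32.82 m

Culmann's analysis gives the critical failure plane at α_cr = (β + φ)/2 = (50.2 + 22.2)/2 = 36.2°, and the critical height
H_c = (4c/γ) · sinβ cosφ / [1 − cos(β − φ)]
    = (4·23.9/17.7) · sin50.2°·cos22.2° / [1 − cos(28.0°)]
    = 5.401 · 0.7683·0.9259 / [1 − 0.8829]
    = 5.401 · 0.7113 / 0.1171
    = 32.82 m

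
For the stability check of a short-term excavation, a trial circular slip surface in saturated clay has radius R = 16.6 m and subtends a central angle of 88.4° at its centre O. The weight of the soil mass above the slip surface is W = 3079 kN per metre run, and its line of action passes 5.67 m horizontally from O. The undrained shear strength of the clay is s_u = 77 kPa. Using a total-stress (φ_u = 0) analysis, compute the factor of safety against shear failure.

Taking moments about the centre O, the resisting moment is provided by the undrained shear strength acting along the arc:
Arc length L_a = R·θ = 16.6·(88.4°·π/180) = 16.6·1.5429 = 25.61 m
M_R = s_u·L_a·R = 77·25.61·16.6 = 32736.8 kN·m/m
M_D = W·d = 3079·5.67 = 17457.9 kN·m/m
FS = M_R / M_D = 32736.8 / 17457.9 = 1.875

FS = 1.88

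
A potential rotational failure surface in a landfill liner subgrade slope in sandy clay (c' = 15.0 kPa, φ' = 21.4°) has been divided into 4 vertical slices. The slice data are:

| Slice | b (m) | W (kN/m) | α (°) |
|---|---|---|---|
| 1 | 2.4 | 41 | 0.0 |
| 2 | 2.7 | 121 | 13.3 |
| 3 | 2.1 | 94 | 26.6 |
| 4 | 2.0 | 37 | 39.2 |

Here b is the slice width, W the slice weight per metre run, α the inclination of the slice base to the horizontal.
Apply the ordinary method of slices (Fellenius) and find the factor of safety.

Ordinary method of slices: FS = Σ[c'·Δl_i + (W_i cosα_i)·tanφ'] / Σ W_i sinα_i, with Δl_i = b_i / cosα_i.
Slice 1: Δl = 2.4/cos0.0° = 2.400 m; N'_1 = 41·cos0.0° = 41.0; c'Δl = 36.00; W sinα = 0.0
Slice 2: Δl = 2.7/cos13.3° = 2.774 m; N'_2 = 121·cos13.3° = 117.8; c'Δl = 41.62; W sinα = 27.8
Slice 3: Δl = 2.1/cos26.6° = 2.349 m; N'_3 = 94·cos26.6° = 84.1; c'Δl = 35.23; W sinα = 42.1
Slice 4: Δl = 2.0/cos39.2° = 2.581 m; N'_4 = 37·cos39.2° = 28.7; c'Δl = 38.71; W sinα = 23.4
Σc'Δl = 151.6 kN/m; ΣN' = 271.5 kN/m; ΣW sinα = 93.3 kN/m
Resisting = 151.6 + 271.5·tan21.4° = 151.6 + 106.4 = 257.9 kN/m
FS = 257.9 / 93.3 = 2.764

FS = 2.76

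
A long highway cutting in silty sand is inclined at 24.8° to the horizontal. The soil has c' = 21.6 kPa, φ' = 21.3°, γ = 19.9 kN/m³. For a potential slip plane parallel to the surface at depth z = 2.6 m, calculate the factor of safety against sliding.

FS = 1.94

For an infinite slope with a slip plane parallel to the surface (no pore pressure): FS = [c' + γz cos²β tanφ'] / [γz sinβ cosβ].
γz = 19.9·2.6 = 51.74 kN/m²
Numerator = 21.6 + 51.74·cos²24.8°·tan21.3° = 21.6 + 51.74·0.8241·0.3899 = 38.223 kPa
Denominator = 51.74·sin24.8°·cos24.8° = 51.74·0.4195·0.9078 = 19.701 kPa
FS = 38.223 / 19.701 = 1.940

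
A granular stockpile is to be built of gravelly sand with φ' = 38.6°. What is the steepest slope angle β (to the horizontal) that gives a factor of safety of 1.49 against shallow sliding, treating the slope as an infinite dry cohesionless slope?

For an infinite dry cohesionless slope FS = tanφ'/tanβ, so tanβ = tanφ' / FS.
tanβ = tan38.6° / 1.49 = 0.7983 / 1.49 = 0.5358
β = arctan(0.5358) = 28.18°

β = 28.2°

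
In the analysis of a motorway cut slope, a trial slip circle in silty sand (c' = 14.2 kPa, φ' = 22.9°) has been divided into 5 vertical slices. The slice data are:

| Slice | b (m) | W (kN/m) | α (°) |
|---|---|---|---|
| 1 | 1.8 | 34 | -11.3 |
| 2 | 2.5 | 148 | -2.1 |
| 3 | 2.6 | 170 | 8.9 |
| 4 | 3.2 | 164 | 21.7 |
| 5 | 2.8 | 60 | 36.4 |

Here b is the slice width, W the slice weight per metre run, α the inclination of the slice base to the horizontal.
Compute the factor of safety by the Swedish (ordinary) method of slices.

Ordinary method of slices: FS = Σ[c'·Δl_i + (W_i cosα_i)·tanφ'] / Σ W_i sinα_i, with Δl_i = b_i / cosα_i.
Slice 1: Δl = 1.8/cos(-11.3°) = 1.836 m; N'_1 = 34·cos(-11.3°) = 33.3; c'Δl = 26.07; W sinα = -6.7
Slice 2: Δl = 2.5/cos(-2.1°) = 2.502 m; N'_2 = 148·cos(-2.1°) = 147.9; c'Δl = 35.52; W sinα = -5.4
Slice 3: Δl = 2.6/cos8.9° = 2.632 m; N'_3 = 170·cos8.9° = 168.0; c'Δl = 37.37; W sinα = 26.3
Slice 4: Δl = 3.2/cos21.7° = 3.444 m; N'_4 = 164·cos21.7° = 152.4; c'Δl = 48.91; W sinα = 60.6
Slice 5: Δl = 2.8/cos36.4° = 3.479 m; N'_5 = 60·cos36.4° = 48.3; c'Δl = 49.40; W sinα = 35.6
Σc'Δl = 197.3 kN/m; ΣN' = 549.9 kN/m; ΣW sinα = 110.5 kN/m
Resisting = 197.3 + 549.9·tan22.9° = 197.3 + 232.3 = 429.5 kN/m
FS = 429.5 / 110.5 = 3.889

FS = 3.89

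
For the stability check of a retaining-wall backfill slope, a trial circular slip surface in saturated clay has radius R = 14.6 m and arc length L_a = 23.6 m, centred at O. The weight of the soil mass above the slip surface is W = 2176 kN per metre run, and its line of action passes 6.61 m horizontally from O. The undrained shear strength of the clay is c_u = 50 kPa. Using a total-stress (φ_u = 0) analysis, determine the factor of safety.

FS = 1.20

Taking moments about the centre O, the resisting moment is provided by the undrained shear strength acting along the arc:
M_R = c_u·L_a·R = 50·23.60·14.6 = 17228.0 kN·m/m
M_D = W·d = 2176·6.61 = 14383.4 kN·m/m
FS = M_R / M_D = 17228.0 / 14383.4 = 1.198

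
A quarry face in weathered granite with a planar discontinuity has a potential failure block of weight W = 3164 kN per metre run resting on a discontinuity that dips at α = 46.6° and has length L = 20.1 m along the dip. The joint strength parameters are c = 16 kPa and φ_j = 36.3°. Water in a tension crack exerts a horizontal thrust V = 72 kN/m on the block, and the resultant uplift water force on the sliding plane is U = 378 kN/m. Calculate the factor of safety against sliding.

FS = 0.68

Resolving the block weight along and normal to the plane and applying the Mohr–Coulomb strength on the joint:
N' = W cosα − U − V sinα = 3164·cos46.6° − 378 − 72·sin46.6° = 1743.6 kN/m
Driving force T = W sinα + V cosα = 3164·sin46.6° + 72·cos46.6° = 2348.4 kN/m
Resisting force R = c·L + N'·tanφ_j = 16·20.1 + 1743.6·tan36.3° = 321.6 + 1280.8 = 1602.4 kN/m
FS = R / T = 1602.4 / 2348.4 = 0.682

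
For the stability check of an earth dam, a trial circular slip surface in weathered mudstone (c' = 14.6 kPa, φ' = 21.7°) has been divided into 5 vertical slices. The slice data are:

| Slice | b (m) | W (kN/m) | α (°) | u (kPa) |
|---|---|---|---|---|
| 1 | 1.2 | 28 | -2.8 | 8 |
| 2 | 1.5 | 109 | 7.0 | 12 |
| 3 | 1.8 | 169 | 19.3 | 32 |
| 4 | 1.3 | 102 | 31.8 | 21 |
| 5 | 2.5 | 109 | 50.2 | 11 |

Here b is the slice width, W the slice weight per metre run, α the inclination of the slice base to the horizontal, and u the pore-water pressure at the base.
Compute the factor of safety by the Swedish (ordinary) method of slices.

Ordinary method of slices: FS = Σ[c'·Δl_i + (W_i cosα_i − u_i·Δl_i)·tanφ'] / Σ W_i sinα_i, with Δl_i = b_i / cosα_i.
Slice 1: Δl = 1.2/cos(-2.8°) = 1.201 m; N'_1 = 28·cos(-2.8°) − 8·1.201 = 18.4; c'Δl = 17.54; W sinα = -1.4
Slice 2: Δl = 1.5/cos7.0° = 1.511 m; N'_2 = 109·cos7.0° − 12·1.511 = 90.1; c'Δl = 22.06; W sinα = 13.3
Slice 3: Δl = 1.8/cos19.3° = 1.907 m; N'_3 = 169·cos19.3° − 32·1.907 = 98.5; c'Δl = 27.84; W sinα = 55.9
Slice 4: Δl = 1.3/cos31.8° = 1.530 m; N'_4 = 102·cos31.8° − 21·1.530 = 54.6; c'Δl = 22.33; W sinα = 53.7
Slice 5: Δl = 2.5/cos50.2° = 3.906 m; N'_5 = 109·cos50.2° − 11·3.906 = 26.8; c'Δl = 57.02; W sinα = 83.7
Σc'Δl = 146.8 kN/m; ΣN' = 288.3 kN/m; ΣW sinα = 205.3 kN/m
Resisting = 146.8 + 288.3·tan21.7° = 146.8 + 114.7 = 261.5 kN/m
FS = 261.5 / 205.3 = 1.274

FS = 1.27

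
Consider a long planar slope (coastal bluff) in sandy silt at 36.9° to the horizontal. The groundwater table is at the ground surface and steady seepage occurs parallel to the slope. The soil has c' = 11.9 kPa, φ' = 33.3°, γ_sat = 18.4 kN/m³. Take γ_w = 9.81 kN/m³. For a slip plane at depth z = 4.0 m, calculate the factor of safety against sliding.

With seepage parallel to the slope and the water table at the surface, the effective normal stress on the slip plane uses the buoyant unit weight γ' = γ_sat − γ_w while the driving shear stress uses γ_sat:
FS = [c' + γ' z cos²β tanφ'] / [γ_sat z sinβ cosβ]
γ' = 18.4 − 9.81 = 8.59 kN/m³
Numerator = 11.9 + 8.59·4.0·cos²36.9°·tan33.3° = 11.9 + 8.59·4.0·0.6395·0.6569 = 26.334 kPa
Denominator = 18.4·4.0·sin36.9°·cos36.9° = 18.4·4.0·0.6004·0.7997 = 35.339 kPa
FS = 26.334 / 35.339 = 0.745

FS = 0.75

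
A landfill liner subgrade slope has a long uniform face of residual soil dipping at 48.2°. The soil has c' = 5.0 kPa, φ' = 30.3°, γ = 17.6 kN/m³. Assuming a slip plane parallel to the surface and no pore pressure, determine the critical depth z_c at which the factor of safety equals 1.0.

z_c = 1.20 m

Setting FS = 1.00 in FS = [c' + γz cos²β tanφ'] / [γz sinβ cosβ] and solving for z:
z = c' / [γ cosβ (FS·sinβ − cosβ·tanφ')]
  = 5.0 / [17.6·cos48.2°·(1.00·sin48.2° − cos48.2°·tan30.3°)]
  = 5.0 / [17.6·0.6665·(1.00·0.7455 − 0.6665·0.5844)]
  = 5.0 / 4.1761 = 1.197 m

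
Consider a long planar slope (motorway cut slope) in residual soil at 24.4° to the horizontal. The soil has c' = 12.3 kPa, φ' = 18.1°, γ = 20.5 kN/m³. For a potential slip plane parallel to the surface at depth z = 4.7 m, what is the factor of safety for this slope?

For an infinite slope with a slip plane parallel to the surface (no pore pressure): FS = [c' + γz cos²β tanφ'] / [γz sinβ cosβ].
γz = 20.5·4.7 = 96.35 kN/m²
Numerator = 12.3 + 96.35·cos²24.4°·tan18.1° = 12.3 + 96.35·0.8293·0.3269 = 38.418 kPa
Denominator = 96.35·sin24.4°·cos24.4° = 96.35·0.4131·0.9107 = 36.248 kPa
FS = 38.418 / 36.248 = 1.060

FS = 1.06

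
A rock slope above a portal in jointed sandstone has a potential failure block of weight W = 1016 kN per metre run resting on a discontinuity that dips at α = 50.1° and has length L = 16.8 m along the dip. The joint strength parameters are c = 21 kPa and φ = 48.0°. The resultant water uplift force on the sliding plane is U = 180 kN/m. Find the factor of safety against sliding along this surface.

Resolving the block weight along and normal to the plane and applying the Mohr–Coulomb strength on the joint:
N' = W cosα − U = 1016·cos50.1° − 180 = 471.7 kN/m
Driving force T = W sinα = 1016·sin50.1° = 779.4 kN/m
Resisting force R = c·L + N'·tanφ = 21·16.8 + 471.7·tan48.0° = 352.8 + 523.9 = 876.7 kN/m
FS = R / T = 876.7 / 779.4 = 1.125

FS = 1.12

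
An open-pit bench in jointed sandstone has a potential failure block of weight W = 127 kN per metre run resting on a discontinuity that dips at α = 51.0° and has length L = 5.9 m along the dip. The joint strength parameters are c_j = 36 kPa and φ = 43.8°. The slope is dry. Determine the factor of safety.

Resolving the block weight along and normal to the plane and applying the Mohr–Coulomb strength on the joint:
N' = W cosα = 127·cos51.0° = 79.9 kN/m
Driving force T = W sinα = 127·sin51.0° = 98.7 kN/m
Resisting force R = c_j·L + N'·tanφ = 36·5.9 + 79.9·tan43.8° = 212.4 + 76.6 = 289.0 kN/m
FS = R / T = 289.0 / 98.7 = 2.929

FS = 2.93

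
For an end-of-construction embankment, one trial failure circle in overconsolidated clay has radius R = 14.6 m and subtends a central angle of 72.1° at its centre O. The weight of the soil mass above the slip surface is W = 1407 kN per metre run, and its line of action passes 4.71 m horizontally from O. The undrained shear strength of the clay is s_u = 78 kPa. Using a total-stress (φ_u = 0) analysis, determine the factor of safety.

Taking moments about the centre O, the resisting moment is provided by the undrained shear strength acting along the arc:
Arc length L_a = R·θ = 14.6·(72.1°·π/180) = 14.6·1.2584 = 18.37 m
M_R = s_u·L_a·R = 78·18.37·14.6 = 20922.5 kN·m/m
M_D = W·d = 1407·4.71 = 6627.0 kN·m/m
FS = M_R / M_D = 20922.5 / 6627.0 = 3.157

FS = 3.16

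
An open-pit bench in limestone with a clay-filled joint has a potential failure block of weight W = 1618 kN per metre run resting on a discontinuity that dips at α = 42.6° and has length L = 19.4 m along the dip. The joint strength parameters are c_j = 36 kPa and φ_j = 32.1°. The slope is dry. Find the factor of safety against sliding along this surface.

FS = 1.32

Resolving the block weight along and normal to the plane and applying the Mohr–Coulomb strength on the joint:
N' = W cosα = 1618·cos42.6° = 1191.0 kN/m
Driving force T = W sinα = 1618·sin42.6° = 1095.2 kN/m
Resisting force R = c_j·L + N'·tanφ_j = 36·19.4 + 1191.0·tan32.1° = 698.4 + 747.1 = 1445.5 kN/m
FS = R / T = 1445.5 / 1095.2 = 1.320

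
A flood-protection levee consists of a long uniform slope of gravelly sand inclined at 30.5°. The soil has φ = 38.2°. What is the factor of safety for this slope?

FS = 1.34

For a dry cohesionless infinite slope the factor of safety is FS = tanφ / tanβ.
FS = tan38.2° / tan30.5° = 0.7869 / 0.5890 = 1.336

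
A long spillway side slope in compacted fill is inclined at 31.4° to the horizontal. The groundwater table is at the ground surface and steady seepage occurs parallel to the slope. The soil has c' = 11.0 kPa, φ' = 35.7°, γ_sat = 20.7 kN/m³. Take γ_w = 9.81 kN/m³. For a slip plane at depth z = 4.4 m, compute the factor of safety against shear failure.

FS = 0.89

With seepage parallel to the slope and the water table at the surface, the effective normal stress on the slip plane uses the buoyant unit weight γ' = γ_sat − γ_w while the driving shear stress uses γ_sat:
FS = [c' + γ' z cos²β tanφ'] / [γ_sat z sinβ cosβ]
γ' = 20.7 − 9.81 = 10.89 kN/m³
Numerator = 11.0 + 10.89·4.4·cos²31.4°·tan35.7° = 11.0 + 10.89·4.4·0.7285·0.7186 = 36.085 kPa
Denominator = 20.7·4.4·sin31.4°·cos31.4° = 20.7·4.4·0.5210·0.8536 = 40.504 kPa
FS = 36.085 / 40.504 = 0.891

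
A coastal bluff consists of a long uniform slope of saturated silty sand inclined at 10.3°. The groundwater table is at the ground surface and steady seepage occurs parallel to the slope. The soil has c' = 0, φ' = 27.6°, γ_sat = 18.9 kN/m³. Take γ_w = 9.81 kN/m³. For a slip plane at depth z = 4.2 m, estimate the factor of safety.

FS = 1.38

With seepage parallel to the slope and the water table at the surface, the effective normal stress on the slip plane uses the buoyant unit weight γ' = γ_sat − γ_w while the driving shear stress uses γ_sat:
FS = [c' + γ' z cos²β tanφ'] / [γ_sat z sinβ cosβ]
(For c' = 0 this reduces to FS = (γ'/γ_sat)·tanφ'/tanβ.)
γ' = 18.9 − 9.81 = 9.09 kN/m³
Numerator = 0.0 + 9.09·4.2·cos²10.3°·tan27.6° = 0.0 + 9.09·4.2·0.9680·0.5228 = 19.321 kPa
Denominator = 18.9·4.2·sin10.3°·cos10.3° = 18.9·4.2·0.1788·0.9839 = 13.965 kPa
FS = 19.321 / 13.965 = 1.384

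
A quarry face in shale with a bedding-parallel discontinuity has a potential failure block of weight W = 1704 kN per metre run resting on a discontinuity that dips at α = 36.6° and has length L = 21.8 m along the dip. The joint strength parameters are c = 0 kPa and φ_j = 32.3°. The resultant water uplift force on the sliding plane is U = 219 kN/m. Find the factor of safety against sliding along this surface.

FS = 0.71

Resolving the block weight along and normal to the plane and applying the Mohr–Coulomb strength on the joint:
N' = W cosα − U = 1704·cos36.6° − 219 = 1149.0 kN/m
Driving force T = W sinα = 1704·sin36.6° = 1016.0 kN/m
Resisting force R = c·L + N'·tanφ_j = 0·21.8 + 1149.0·tan32.3° = 0.0 + 726.4 = 726.4 kN/m
FS = R / T = 726.4 / 1016.0 = 0.715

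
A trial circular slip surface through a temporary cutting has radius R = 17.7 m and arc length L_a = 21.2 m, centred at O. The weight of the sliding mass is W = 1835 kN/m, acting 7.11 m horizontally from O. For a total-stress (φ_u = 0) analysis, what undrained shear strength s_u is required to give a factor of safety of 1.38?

s_u = 48.0 kPa

FS = s_u·L_a·R / (W·d), so s_u = FS·W·d / (L_a·R).
s_u = 1.38·1835·7.11 / (21.20·17.7) = 18004.7 / 375.24 = 47.98 kPa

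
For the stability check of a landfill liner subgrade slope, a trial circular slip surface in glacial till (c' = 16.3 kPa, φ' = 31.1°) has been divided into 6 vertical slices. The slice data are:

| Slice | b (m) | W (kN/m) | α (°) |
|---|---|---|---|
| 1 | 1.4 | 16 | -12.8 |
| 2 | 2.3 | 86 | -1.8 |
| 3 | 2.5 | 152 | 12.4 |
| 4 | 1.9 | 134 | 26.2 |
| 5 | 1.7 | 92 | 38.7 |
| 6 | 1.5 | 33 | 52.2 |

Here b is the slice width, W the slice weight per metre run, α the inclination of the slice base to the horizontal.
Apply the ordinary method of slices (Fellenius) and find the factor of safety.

Ordinary method of slices: FS = Σ[c'·Δl_i + (W_i cosα_i)·tanφ'] / Σ W_i sinα_i, with Δl_i = b_i / cosα_i.
Slice 1: Δl = 1.4/cos(-12.8°) = 1.436 m; N'_1 = 16·cos(-12.8°) = 15.6; c'Δl = 23.40; W sinα = -3.5
Slice 2: Δl = 2.3/cos(-1.8°) = 2.301 m; N'_2 = 86·cos(-1.8°) = 86.0; c'Δl = 37.51; W sinα = -2.7
Slice 3: Δl = 2.5/cos12.4° = 2.560 m; N'_3 = 152·cos12.4° = 148.5; c'Δl = 41.72; W sinα = 32.6
Slice 4: Δl = 1.9/cos26.2° = 2.118 m; N'_4 = 134·cos26.2° = 120.2; c'Δl = 34.52; W sinα = 59.2
Slice 5: Δl = 1.7/cos38.7° = 2.178 m; N'_5 = 92·cos38.7° = 71.8; c'Δl = 35.51; W sinα = 57.5
Slice 6: Δl = 1.5/cos52.2° = 2.447 m; N'_6 = 33·cos52.2° = 20.2; c'Δl = 39.89; W sinα = 26.1
Σc'Δl = 212.5 kN/m; ΣN' = 462.3 kN/m; ΣW sinα = 169.2 kN/m
Resisting = 212.5 + 462.3·tan31.1° = 212.5 + 278.9 = 491.4 kN/m
FS = 491.4 / 169.2 = 2.905

FS = 2.91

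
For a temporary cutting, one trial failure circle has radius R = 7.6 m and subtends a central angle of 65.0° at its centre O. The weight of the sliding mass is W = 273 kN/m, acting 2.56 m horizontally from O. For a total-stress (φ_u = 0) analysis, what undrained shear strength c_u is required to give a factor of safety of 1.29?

FS = c_u·L_a·R / (W·d), so c_u = FS·W·d / (L_a·R).
Arc length L_a = R·θ = 7.6·(65.0°·π/180) = 7.6·1.1345 = 8.62 m
c_u = 1.29·273·2.56 / (8.62·7.6) = 901.6 / 65.53 = 13.76 kPa

c_u = 13.8 kPa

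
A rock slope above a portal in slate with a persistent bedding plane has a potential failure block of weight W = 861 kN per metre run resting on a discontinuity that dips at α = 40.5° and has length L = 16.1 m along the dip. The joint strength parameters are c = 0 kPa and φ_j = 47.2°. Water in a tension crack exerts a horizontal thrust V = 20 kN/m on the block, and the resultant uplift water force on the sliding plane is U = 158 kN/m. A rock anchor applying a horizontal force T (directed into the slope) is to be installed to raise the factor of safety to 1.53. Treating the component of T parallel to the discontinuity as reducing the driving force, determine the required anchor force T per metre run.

Resolving forces along and normal to the sliding plane, with the horizontal anchor force T adding T·sinα to the effective normal force and T·cosα acting up the plane against the driving force:
FS = [cL + (W cosα − U − V sinα + T sinα) tanφ_j] / [W sinα + V cosα − T cosα]
Without the anchor: N' = 483.7 kN/m, driving T_d = 574.4 kN/m, resisting R = 0·16.1 + 483.7·tan47.2° = 522.4 kN/m, FS = 0.91.
Setting FS = 1.53 and solving for T:
1.53·(574.4 − T cos40.5°) = 522.4 + T sin40.5°·tan47.2°
T·(sin40.5°·tan47.2° + 1.53·cos40.5°) = 1.53·574.4 − 522.4
T·(0.6494·1.0799 + 1.53·0.7604) = 878.8 − 522.4 = 356.4
T·1.8648 = 356.4
T = 191.1 kN/m

T = 191 kN/m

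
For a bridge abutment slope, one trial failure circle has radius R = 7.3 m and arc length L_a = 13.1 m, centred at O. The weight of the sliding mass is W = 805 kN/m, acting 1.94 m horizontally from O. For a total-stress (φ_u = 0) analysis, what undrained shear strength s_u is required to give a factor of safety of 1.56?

FS = s_u·L_a·R / (W·d), so s_u = FS·W·d / (L_a·R).
s_u = 1.56·805·1.94 / (13.10·7.3) = 2436.3 / 95.63 = 25.48 kPa

s_u = 25.5 kPa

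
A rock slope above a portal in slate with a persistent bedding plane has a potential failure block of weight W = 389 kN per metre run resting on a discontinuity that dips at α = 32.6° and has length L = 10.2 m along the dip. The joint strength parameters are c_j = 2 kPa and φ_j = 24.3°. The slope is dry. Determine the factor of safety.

FS = 0.80

Resolving the block weight along and normal to the plane and applying the Mohr–Coulomb strength on the joint:
N' = W cosα = 389·cos32.6° = 327.7 kN/m
Driving force T = W sinα = 389·sin32.6° = 209.6 kN/m
Resisting force R = c_j·L + N'·tanφ_j = 2·10.2 + 327.7·tan24.3° = 20.4 + 148.0 = 168.4 kN/m
FS = R / T = 168.4 / 209.6 = 0.803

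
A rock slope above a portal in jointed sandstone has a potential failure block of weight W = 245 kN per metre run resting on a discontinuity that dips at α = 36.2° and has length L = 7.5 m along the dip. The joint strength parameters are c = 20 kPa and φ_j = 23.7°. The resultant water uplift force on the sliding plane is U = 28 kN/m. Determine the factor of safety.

Resolving the block weight along and normal to the plane and applying the Mohr–Coulomb strength on the joint:
N' = W cosα − U = 245·cos36.2° − 28 = 169.7 kN/m
Driving force T = W sinα = 245·sin36.2° = 144.7 kN/m
Resisting force R = c·L + N'·tanφ_j = 20·7.5 + 169.7·tan23.7° = 150.0 + 74.5 = 224.5 kN/m
FS = R / T = 224.5 / 144.7 = 1.551

FS = 1.55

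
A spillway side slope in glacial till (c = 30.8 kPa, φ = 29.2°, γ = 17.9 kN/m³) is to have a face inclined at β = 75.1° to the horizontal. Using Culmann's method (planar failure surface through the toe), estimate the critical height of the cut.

H_c = 19.09 m

Culmann's analysis gives the critical failure plane at α_cr = (β + φ)/2 = (75.1 + 29.2)/2 = 52.1°, and the critical height
H_c = (4c/γ) · sinβ cosφ / [1 − cos(β − φ)]
    = (4·30.8/17.9) · sin75.1°·cos29.2° / [1 − cos(45.9°)]
    = 6.883 · 0.9664·0.8729 / [1 − 0.6959]
    = 6.883 · 0.8436 / 0.3041
    = 19.09 m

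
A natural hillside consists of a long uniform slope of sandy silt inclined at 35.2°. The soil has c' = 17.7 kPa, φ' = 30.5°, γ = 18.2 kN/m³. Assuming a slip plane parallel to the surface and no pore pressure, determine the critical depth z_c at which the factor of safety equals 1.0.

Setting FS = 1.00 in FS = [c' + γz cos²β tanφ'] / [γz sinβ cosβ] and solving for z:
z = c' / [γ cosβ (FS·sinβ − cosβ·tanφ')]
  = 17.7 / [18.2·cos35.2°·(1.00·sin35.2° − cos35.2°·tan30.5°)]
  = 17.7 / [18.2·0.8171·(1.00·0.5764 − 0.8171·0.5890)]
  = 17.7 / 1.4143 = 12.515 m

z_c = 12.52 m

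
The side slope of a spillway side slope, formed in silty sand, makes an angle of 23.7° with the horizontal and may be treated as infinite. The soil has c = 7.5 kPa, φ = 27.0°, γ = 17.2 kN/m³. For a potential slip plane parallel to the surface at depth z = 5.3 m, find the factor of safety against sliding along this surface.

FS = 1.38

For an infinite slope with a slip plane parallel to the surface (no pore pressure): FS = [c + γz cos²β tanφ] / [γz sinβ cosβ].
γz = 17.2·5.3 = 91.16 kN/m²
Numerator = 7.5 + 91.16·cos²23.7°·tan27.0° = 7.5 + 91.16·0.8384·0.5095 = 46.444 kPa
Denominator = 91.16·sin23.7°·cos23.7° = 91.16·0.4019·0.9157 = 33.551 kPa
FS = 46.444 / 33.551 = 1.384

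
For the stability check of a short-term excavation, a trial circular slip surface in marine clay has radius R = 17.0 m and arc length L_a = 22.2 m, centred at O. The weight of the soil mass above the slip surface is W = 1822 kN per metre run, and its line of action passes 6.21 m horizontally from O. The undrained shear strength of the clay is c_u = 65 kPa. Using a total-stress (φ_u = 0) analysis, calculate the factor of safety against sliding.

FS = 2.17

Taking moments about the centre O, the resisting moment is provided by the undrained shear strength acting along the arc:
M_R = c_u·L_a·R = 65·22.20·17.0 = 24531.0 kN·m/m
M_D = W·d = 1822·6.21 = 11314.6 kN·m/m
FS = M_R / M_D = 24531.0 / 11314.6 = 2.168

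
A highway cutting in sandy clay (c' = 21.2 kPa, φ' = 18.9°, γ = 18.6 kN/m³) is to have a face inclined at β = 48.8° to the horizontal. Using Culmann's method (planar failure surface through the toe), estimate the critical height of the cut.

H_c = 24.38 m

Culmann's analysis gives the critical failure plane at α_cr = (β + φ')/2 = (48.8 + 18.9)/2 = 33.8°, and the critical height
H_c = (4c'/γ) · sinβ cosφ' / [1 − cos(β − φ')]
    = (4·21.2/18.6) · sin48.8°·cos18.9° / [1 − cos(29.9°)]
    = 4.559 · 0.7524·0.9461 / [1 − 0.8669]
    = 4.559 · 0.7118 / 0.1331
    = 24.38 m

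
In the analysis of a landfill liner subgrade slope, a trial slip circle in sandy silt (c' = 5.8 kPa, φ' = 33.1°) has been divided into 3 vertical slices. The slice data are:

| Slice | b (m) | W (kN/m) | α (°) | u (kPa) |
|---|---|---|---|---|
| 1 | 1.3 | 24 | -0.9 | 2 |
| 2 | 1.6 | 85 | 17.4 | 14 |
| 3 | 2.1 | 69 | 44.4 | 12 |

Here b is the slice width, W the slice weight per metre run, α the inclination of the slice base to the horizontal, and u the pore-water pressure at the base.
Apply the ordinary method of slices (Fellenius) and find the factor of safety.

Ordinary method of slices: FS = Σ[c'·Δl_i + (W_i cosα_i − u_i·Δl_i)·tanφ'] / Σ W_i sinα_i, with Δl_i = b_i / cosα_i.
Slice 1: Δl = 1.3/cos(-0.9°) = 1.300 m; N'_1 = 24·cos(-0.9°) − 2·1.300 = 21.4; c'Δl = 7.54; W sinα = -0.4
Slice 2: Δl = 1.6/cos17.4° = 1.677 m; N'_2 = 85·cos17.4° − 14·1.677 = 57.6; c'Δl = 9.73; W sinα = 25.4
Slice 3: Δl = 2.1/cos44.4° = 2.939 m; N'_3 = 69·cos44.4° − 12·2.939 = 14.0; c'Δl = 17.05; W sinα = 48.3
Σc'Δl = 34.3 kN/m; ΣN' = 93.1 kN/m; ΣW sinα = 73.3 kN/m
Resisting = 34.3 + 93.1·tan33.1° = 34.3 + 60.7 = 95.0 kN/m
FS = 95.0 / 73.3 = 1.295

FS = 1.30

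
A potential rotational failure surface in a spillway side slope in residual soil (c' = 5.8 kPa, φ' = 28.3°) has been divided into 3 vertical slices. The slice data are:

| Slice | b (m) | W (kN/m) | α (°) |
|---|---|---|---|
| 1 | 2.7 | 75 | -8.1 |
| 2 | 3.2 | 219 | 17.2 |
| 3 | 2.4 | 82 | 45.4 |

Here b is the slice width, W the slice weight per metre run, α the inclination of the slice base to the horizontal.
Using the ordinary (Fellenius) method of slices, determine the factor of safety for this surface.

Ordinary method of slices: FS = Σ[c'·Δl_i + (W_i cosα_i)·tanφ'] / Σ W_i sinα_i, with Δl_i = b_i / cosα_i.
Slice 1: Δl = 2.7/cos(-8.1°) = 2.727 m; N'_1 = 75·cos(-8.1°) = 74.3; c'Δl = 15.82; W sinα = -10.6
Slice 2: Δl = 3.2/cos17.2° = 3.350 m; N'_2 = 219·cos17.2° = 209.2; c'Δl = 19.43; W sinα = 64.8
Slice 3: Δl = 2.4/cos45.4° = 3.418 m; N'_3 = 82·cos45.4° = 57.6; c'Δl = 19.82; W sinα = 58.4
Σc'Δl = 55.1 kN/m; ΣN' = 341.0 kN/m; ΣW sinα = 112.6 kN/m
Resisting = 55.1 + 341.0·tan28.3° = 55.1 + 183.6 = 238.7 kN/m
FS = 238.7 / 112.6 = 2.120

FS = 2.12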